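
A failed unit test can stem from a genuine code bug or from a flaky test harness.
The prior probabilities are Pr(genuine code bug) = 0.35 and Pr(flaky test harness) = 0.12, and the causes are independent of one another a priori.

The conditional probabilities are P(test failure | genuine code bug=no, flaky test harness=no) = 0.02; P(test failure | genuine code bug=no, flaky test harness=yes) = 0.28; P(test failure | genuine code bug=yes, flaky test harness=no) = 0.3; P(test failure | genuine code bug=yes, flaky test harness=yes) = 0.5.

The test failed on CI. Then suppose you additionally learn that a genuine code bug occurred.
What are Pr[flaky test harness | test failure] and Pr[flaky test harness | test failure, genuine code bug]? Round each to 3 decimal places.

Pr[flaky test harness | test failure] ≈ 0.292; Pr[flaky test harness | test failure, genuine code bug] ≈ 0.185

By total probability over the 4 (genuine code bug, flaky test harness) configurations:
  P(test failure) = 0.02*0.65*0.88 + 0.28*0.65*0.12 + 0.3*0.35*0.88 + 0.5*0.35*0.12
        = 0.011440 + 0.021840 + 0.092400 + 0.021000 = 0.146680
Keeping only the flaky test harness-present terms gives 0.042840, so
  P(flaky test harness | test failure) = 0.042840 / 0.146680 ≈ 0.292

Now also conditioning on genuine code bug=true:
Numerator (weight on configurations with flaky test harness): 0.5×0.12 = 0.060000
Denominator P(test failure | genuine code bug): 0.3×0.88 + 0.5×0.12 = 0.324000
Posterior = 0.060000 / 0.324000 ≈ 0.185
The drop from 0.292 to 0.185 is the explaining-away (discounting) effect.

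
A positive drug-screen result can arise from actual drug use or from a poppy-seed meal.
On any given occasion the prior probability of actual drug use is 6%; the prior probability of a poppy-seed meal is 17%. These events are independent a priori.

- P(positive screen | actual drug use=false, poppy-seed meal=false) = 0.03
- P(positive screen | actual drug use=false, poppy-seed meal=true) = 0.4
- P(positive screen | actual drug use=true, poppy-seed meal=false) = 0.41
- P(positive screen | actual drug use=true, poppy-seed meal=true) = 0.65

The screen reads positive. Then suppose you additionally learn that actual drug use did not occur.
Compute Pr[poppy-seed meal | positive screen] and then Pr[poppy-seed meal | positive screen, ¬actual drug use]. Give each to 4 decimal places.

Pr[poppy-seed meal | positive screen] ≈ 0.6168; Pr[poppy-seed meal | positive screen, ¬actual drug use] ≈ 0.7320

P(positive screen) = 0.03*0.94*0.83 + 0.4*0.94*0.17 + 0.41*0.06*0.83 + 0.65*0.06*0.17 = 0.023406 + 0.063920 + 0.020418 + 0.006630 = 0.114374
Of this, 0.070550 comes from 0.063920 + 0.006630 (the poppy-seed meal=true cases).
So P(poppy-seed meal | positive screen) = 0.070550/0.114374 ≈ 0.6168.

With the extra evidence:
For the numerator, keep only poppy-seed meal=true terms: 0.4×0.17 = 0.068000
Normalizer over all consistent configurations: 0.03×0.83 + 0.4×0.17 = 0.092900
P(poppy-seed meal | positive screen, ¬actual drug use) = 0.068000/0.092900 ≈ 0.7320
With actual drug use excluded, poppy-seed meal must carry more of the explanatory weight for the positive screen.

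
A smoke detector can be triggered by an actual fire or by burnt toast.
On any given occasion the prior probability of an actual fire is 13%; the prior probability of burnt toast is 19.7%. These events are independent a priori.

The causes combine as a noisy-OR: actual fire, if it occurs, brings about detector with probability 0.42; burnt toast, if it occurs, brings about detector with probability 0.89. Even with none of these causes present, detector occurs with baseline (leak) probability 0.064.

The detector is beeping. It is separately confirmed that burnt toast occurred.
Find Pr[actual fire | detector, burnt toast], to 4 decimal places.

Pr[actual fire | detector, burnt toast] ≈ 0.1354

Under noisy-OR, P(detector | causes) = 1 − (1−0.064)·∏(1−qᵢ) over the active causes.
P(detector | burnt toast) = 0.89704*0.87 + 0.940283*0.13 = 0.780425 + 0.122237 = 0.902662
Restricting to configurations with actual fire present: 0.940283*0.13 = 0.122237.
P(actual fire | detector, burnt toast) = 0.122237 / 0.902662 ≈ 0.1354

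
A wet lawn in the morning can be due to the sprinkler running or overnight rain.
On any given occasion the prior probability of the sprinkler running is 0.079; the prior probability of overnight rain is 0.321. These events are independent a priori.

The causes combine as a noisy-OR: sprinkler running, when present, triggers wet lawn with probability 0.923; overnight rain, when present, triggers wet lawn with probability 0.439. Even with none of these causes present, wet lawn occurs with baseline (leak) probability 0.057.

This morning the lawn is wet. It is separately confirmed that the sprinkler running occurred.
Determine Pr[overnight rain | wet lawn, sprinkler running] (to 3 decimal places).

Under noisy-OR, P(wet lawn | causes) = 1 − (1−0.057)·∏(1−qᵢ) over the active causes.
P(wet lawn | sprinkler running) = 0.927389×0.679 + 0.959265×0.321 = 0.629697 + 0.307924 = 0.937621
Of this, 0.307924 comes from 0.959265×0.321 (the overnight rain=true cases).
P(overnight rain | wet lawn, sprinkler running) = 0.307924 / 0.937621 ≈ 0.328

Pr[overnight rain | wet lawn, sprinkler running] ≈ 0.328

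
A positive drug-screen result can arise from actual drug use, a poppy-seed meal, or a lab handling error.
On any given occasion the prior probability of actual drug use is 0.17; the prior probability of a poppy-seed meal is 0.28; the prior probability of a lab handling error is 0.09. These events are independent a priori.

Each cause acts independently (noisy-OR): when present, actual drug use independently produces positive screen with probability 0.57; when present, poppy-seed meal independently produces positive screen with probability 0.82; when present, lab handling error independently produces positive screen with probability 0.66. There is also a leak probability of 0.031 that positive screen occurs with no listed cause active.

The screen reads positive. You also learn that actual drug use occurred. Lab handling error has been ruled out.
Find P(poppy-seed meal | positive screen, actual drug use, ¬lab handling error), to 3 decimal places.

P(poppy-seed meal | positive screen, actual drug use, ¬lab handling error) ≈ 0.381

Under noisy-OR, P(positive screen | causes) = 1 − (1−0.031)·∏(1−qᵢ) over the active causes.
Weight on poppy-seed meal=true, given the evidence: 0.924999×0.28 = 0.259000
Normalizer over all consistent configurations: 0.58333×0.72 + 0.924999×0.28 = 0.678998
Posterior = 0.259000 / 0.678998 ≈ 0.381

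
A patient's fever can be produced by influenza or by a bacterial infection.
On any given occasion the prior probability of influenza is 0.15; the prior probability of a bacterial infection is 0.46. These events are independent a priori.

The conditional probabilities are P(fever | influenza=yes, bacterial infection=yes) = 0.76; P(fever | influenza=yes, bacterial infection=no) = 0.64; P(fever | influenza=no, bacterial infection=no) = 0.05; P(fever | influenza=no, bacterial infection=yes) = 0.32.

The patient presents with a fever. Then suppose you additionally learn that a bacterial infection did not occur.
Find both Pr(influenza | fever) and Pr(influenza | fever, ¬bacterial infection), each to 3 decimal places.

Weight on influenza=true, given the evidence: 0.051840 + 0.052440 = 0.104280
Denominator P(fever): 0.05×0.85×0.54 + 0.32×0.85×0.46 + 0.64×0.15×0.54 + 0.76×0.15×0.46 = 0.252350
P(influenza | fever) = 0.104280/0.252350 ≈ 0.413

Now condition on the additional information:
Numerator (weight on configurations with influenza): 0.64·0.15 = 0.096000
Normalizer over all consistent configurations: 0.05·0.85 + 0.64·0.15 = 0.138500
Posterior = 0.096000 / 0.138500 ≈ 0.693
With bacterial infection excluded, influenza must carry more of the explanatory weight for the fever.

Pr(influenza | fever) ≈ 0.413; Pr(influenza | fever, ¬bacterial infection) ≈ 0.693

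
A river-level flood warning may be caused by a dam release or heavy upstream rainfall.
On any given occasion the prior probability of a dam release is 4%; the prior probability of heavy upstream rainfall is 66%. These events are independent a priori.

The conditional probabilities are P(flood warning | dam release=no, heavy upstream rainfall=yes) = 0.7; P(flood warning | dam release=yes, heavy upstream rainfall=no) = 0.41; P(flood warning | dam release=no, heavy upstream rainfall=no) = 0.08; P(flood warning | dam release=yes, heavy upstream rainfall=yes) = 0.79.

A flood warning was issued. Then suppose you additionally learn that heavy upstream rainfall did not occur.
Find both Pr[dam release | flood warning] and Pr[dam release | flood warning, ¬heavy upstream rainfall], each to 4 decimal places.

Numerator (weight on configurations with dam release): 0.005576 + 0.020856 = 0.026432
Normalizer over all consistent configurations: 0.08×0.96×0.34 + 0.7×0.96×0.66 + 0.41×0.04×0.34 + 0.79×0.04×0.66 = 0.496064
P(dam release | flood warning) = 0.026432/0.496064 ≈ 0.0533

Now also conditioning on heavy upstream rainfall≠true:
Weight on dam release=true, given the evidence: 0.41×0.04 = 0.016400
Normalizer over all consistent configurations: 0.08×0.96 + 0.41×0.04 = 0.093200
P(dam release | flood warning, ¬heavy upstream rainfall) = 0.016400/0.093200 ≈ 0.1760
With heavy upstream rainfall excluded, dam release must carry more of the explanatory weight for the flood warning.

Pr[dam release | flood warning] ≈ 0.0533; Pr[dam release | flood warning, ¬heavy upstream rainfall] ≈ 0.1760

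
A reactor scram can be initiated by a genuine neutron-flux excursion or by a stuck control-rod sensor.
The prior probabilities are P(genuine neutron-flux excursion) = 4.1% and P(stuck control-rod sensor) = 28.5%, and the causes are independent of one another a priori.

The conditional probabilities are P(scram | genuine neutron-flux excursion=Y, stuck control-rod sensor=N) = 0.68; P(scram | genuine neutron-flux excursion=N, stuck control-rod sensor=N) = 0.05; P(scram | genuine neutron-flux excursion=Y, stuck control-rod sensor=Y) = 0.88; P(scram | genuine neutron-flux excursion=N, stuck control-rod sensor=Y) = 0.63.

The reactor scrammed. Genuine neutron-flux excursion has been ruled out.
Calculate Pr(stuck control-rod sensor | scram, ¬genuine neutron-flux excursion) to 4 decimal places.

Enumerate both values of stuck control-rod sensor and weight by the priors:
  P(scram | ¬genuine neutron-flux excursion) = 0.05×0.715 + 0.63×0.285
        = 0.035750 + 0.179550 = 0.215300
Keeping only the stuck control-rod sensor-present terms gives 0.179550, so
  P(stuck control-rod sensor | scram, ¬genuine neutron-flux excursion) = 0.179550 / 0.215300 ≈ 0.8340

Pr(stuck control-rod sensor | scram, ¬genuine neutron-flux excursion) ≈ 0.8340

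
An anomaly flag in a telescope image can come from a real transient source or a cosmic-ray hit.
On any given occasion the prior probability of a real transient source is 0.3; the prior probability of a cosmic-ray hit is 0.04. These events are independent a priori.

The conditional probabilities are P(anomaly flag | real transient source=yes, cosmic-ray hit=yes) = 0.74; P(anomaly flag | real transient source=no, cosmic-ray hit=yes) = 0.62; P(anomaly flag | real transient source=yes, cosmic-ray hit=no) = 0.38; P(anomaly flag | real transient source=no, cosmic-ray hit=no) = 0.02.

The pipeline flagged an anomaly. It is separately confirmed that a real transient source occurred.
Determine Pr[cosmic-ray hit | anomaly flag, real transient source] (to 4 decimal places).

Pr[cosmic-ray hit | anomaly flag, real transient source] ≈ 0.0751

Sum P(anomaly flag|·) weighted by the priors over both values of cosmic-ray hit:
  P(anomaly flag | real transient source) = 0.38·0.96 + 0.74·0.04
        = 0.364800 + 0.029600 = 0.394400
Keeping only the cosmic-ray hit-present terms gives 0.029600, so
  P(cosmic-ray hit | anomaly flag, real transient source) = 0.029600 / 0.394400 ≈ 0.0751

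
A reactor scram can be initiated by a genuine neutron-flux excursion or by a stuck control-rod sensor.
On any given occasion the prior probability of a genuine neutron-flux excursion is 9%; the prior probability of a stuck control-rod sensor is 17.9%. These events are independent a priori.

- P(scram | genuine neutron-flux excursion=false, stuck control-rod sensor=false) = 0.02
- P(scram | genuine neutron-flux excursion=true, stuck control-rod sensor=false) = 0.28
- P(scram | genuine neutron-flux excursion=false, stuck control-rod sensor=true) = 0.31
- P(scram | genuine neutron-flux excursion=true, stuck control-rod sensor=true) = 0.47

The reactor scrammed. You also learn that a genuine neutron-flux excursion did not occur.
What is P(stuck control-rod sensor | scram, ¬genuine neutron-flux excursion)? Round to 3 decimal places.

P(scram | ¬genuine neutron-flux excursion) = 0.02×0.821 + 0.31×0.179 = 0.016420 + 0.055490 = 0.071910
The stuck control-rod sensor-present share is 0.31×0.179 = 0.055490.
P(stuck control-rod sensor | scram, ¬genuine neutron-flux excursion) = 0.055490 / 0.071910 ≈ 0.772

P(stuck control-rod sensor | scram, ¬genuine neutron-flux excursion) ≈ 0.772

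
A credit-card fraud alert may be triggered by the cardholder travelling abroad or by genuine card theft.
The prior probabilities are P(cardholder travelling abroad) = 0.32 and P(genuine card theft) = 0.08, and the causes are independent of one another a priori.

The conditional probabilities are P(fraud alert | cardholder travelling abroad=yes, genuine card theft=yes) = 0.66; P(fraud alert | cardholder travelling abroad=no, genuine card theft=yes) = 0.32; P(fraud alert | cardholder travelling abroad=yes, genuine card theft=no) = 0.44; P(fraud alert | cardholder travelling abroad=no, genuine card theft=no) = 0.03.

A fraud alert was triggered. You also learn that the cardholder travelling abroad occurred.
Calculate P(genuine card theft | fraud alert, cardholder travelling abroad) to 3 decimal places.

P(genuine card theft | fraud alert, cardholder travelling abroad) ≈ 0.115

For the numerator, keep only genuine card theft=true terms: 0.66*0.08 = 0.052800
Denominator P(fraud alert | cardholder travelling abroad): 0.44*0.92 + 0.66*0.08 = 0.457600
Posterior = 0.052800 / 0.457600 ≈ 0.115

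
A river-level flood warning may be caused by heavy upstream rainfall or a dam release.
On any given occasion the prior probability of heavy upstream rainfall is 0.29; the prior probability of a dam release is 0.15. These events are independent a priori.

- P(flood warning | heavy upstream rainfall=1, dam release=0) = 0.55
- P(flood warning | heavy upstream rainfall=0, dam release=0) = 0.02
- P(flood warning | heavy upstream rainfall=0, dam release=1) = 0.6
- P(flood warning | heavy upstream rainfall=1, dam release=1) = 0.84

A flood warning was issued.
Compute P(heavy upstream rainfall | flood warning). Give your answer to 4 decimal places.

P(heavy upstream rainfall | flood warning) ≈ 0.6938

P(flood warning) = 0.02×0.71×0.85 + 0.6×0.71×0.15 + 0.55×0.29×0.85 + 0.84×0.29×0.15 = 0.012070 + 0.063900 + 0.135575 + 0.036540 = 0.248085
Of this, 0.172115 comes from 0.135575 + 0.036540 (the heavy upstream rainfall=true cases).
So P(heavy upstream rainfall | flood warning) = 0.172115/0.248085 ≈ 0.6938.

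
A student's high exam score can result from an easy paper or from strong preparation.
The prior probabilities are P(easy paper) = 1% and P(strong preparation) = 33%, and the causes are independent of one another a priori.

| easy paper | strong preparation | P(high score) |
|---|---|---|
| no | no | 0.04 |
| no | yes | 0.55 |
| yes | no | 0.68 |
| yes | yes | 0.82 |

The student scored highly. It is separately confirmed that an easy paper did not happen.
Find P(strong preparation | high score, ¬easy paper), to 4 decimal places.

P(high score | ¬easy paper) = 0.04×0.67 + 0.55×0.33 = 0.026800 + 0.181500 = 0.208300
Of this, 0.181500 comes from 0.55×0.33 (the strong preparation=true cases).
So P(strong preparation | high score, ¬easy paper) = 0.181500/0.208300 ≈ 0.8713.

P(strong preparation | high score, ¬easy paper) ≈ 0.8713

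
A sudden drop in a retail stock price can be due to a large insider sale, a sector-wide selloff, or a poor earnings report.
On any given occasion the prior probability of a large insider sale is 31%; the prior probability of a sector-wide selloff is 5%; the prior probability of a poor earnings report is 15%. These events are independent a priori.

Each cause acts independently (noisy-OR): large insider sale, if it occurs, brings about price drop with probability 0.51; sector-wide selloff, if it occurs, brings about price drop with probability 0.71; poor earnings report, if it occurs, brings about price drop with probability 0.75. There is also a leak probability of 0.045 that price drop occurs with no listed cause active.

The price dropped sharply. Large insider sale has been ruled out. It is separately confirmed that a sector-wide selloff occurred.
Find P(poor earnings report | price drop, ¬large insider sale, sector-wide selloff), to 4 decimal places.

Under noisy-OR, P(price drop | causes) = 1 − (1−0.045)·∏(1−qᵢ) over the active causes.
Numerator (weight on configurations with poor earnings report): 0.930762·0.15 = 0.139614
Denominator P(price drop | ¬large insider sale, sector-wide selloff): 0.72305·0.85 + 0.930762·0.15 = 0.754206
Posterior = 0.139614 / 0.754206 ≈ 0.1851

P(poor earnings report | price drop, ¬large insider sale, sector-wide selloff) ≈ 0.1851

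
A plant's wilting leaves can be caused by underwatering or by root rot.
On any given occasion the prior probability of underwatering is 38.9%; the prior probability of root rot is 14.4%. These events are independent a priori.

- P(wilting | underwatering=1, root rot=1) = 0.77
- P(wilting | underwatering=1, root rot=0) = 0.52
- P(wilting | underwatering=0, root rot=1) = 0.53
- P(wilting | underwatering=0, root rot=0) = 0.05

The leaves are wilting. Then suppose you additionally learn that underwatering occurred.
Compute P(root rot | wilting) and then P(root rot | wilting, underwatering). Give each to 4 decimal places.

P(root rot | wilting) ≈ 0.3105; P(root rot | wilting, underwatering) ≈ 0.1994

P(wilting) = 0.05*0.611*0.856 + 0.53*0.611*0.144 + 0.52*0.389*0.856 + 0.77*0.389*0.144 = 0.026151 + 0.046632 + 0.173152 + 0.043132 = 0.289067
The root rot-present share is 0.046632 + 0.043132 = 0.089764.
Hence the posterior is 0.089764/0.289067 ≈ 0.3105.

Now condition on the additional information:
Weight on root rot=true, given the evidence: 0.77·0.144 = 0.110880
The normalizing constant is 0.52·0.856 + 0.77·0.144 = 0.556000
Posterior = 0.110880 / 0.556000 ≈ 0.1994
— underwatering explains away the evidence for root rot.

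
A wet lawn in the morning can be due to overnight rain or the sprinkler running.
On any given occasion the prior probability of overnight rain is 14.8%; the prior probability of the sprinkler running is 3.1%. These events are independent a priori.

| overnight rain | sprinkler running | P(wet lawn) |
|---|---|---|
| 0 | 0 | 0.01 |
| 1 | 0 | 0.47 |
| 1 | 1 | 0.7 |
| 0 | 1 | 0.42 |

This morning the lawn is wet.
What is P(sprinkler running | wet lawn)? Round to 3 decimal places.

For the numerator, keep only sprinkler running=true terms: 0.011093 + 0.003212 = 0.014305
Normalizer over all consistent configurations: 0.01×0.852×0.969 + 0.42×0.852×0.031 + 0.47×0.148×0.969 + 0.7×0.148×0.031 = 0.089965
P(sprinkler running | wet lawn) = 0.014305/0.089965 ≈ 0.159

P(sprinkler running | wet lawn) ≈ 0.159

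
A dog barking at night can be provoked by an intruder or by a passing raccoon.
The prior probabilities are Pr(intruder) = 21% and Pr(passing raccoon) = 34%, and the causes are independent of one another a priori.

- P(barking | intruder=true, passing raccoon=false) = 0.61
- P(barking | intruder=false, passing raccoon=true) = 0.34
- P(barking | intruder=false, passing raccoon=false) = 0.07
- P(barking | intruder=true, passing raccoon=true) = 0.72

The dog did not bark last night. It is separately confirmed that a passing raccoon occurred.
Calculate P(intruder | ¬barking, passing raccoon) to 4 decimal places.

Enumerate both values of intruder and weight by the priors:
  P(¬barking | passing raccoon) = 0.66*0.79 + 0.28*0.21
        = 0.521400 + 0.058800 = 0.580200
The terms with intruder present sum to 0.058800, so
  P(intruder | ¬barking, passing raccoon) = 0.058800 / 0.580200 ≈ 0.1013

P(intruder | ¬barking, passing raccoon) ≈ 0.1013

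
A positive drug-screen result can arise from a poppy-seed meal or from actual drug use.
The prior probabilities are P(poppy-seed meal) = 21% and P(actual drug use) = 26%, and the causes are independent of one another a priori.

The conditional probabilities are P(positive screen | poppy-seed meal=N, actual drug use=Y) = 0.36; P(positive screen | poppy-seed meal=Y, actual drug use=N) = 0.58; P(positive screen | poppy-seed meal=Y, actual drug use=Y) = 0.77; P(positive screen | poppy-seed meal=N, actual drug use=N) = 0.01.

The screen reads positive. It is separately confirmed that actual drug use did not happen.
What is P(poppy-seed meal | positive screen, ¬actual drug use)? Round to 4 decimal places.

Sum P(positive screen|·) weighted by the priors over both values of poppy-seed meal:
  P(positive screen | ¬actual drug use) = 0.01×0.79 + 0.58×0.21
        = 0.007900 + 0.121800 = 0.129700
Keeping only the poppy-seed meal-present terms gives 0.121800, so
  P(poppy-seed meal | positive screen, ¬actual drug use) = 0.121800 / 0.129700 ≈ 0.9391

P(poppy-seed meal | positive screen, ¬actual drug use) ≈ 0.9391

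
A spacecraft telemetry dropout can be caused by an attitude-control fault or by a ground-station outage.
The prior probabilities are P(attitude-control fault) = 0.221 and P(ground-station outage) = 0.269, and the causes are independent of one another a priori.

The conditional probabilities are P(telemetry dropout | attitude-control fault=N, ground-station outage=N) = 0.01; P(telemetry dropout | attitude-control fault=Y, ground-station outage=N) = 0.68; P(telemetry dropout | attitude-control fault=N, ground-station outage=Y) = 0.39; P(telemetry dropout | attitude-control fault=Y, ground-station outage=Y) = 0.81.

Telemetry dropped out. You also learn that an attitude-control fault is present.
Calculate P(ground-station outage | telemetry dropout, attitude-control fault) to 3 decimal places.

By total probability over both values of ground-station outage:
  P(telemetry dropout | attitude-control fault) = 0.68·0.731 + 0.81·0.269
        = 0.497080 + 0.217890 = 0.714970
Configurations with ground-station outage contribute 0.217890, so
  P(ground-station outage | telemetry dropout, attitude-control fault) = 0.217890 / 0.714970 ≈ 0.305

P(ground-station outage | telemetry dropout, attitude-control fault) ≈ 0.305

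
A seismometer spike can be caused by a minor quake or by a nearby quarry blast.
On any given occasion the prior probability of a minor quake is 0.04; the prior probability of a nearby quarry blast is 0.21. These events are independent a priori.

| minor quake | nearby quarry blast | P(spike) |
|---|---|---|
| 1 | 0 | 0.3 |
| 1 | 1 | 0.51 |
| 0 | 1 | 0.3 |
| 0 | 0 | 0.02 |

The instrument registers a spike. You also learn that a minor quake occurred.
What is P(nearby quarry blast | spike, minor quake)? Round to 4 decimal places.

P(spike | minor quake) = 0.3*0.79 + 0.51*0.21 = 0.237000 + 0.107100 = 0.344100
The nearby quarry blast-present share is 0.51*0.21 = 0.107100.
So P(nearby quarry blast | spike, minor quake) = 0.107100/0.344100 ≈ 0.3112.

P(nearby quarry blast | spike, minor quake) ≈ 0.3112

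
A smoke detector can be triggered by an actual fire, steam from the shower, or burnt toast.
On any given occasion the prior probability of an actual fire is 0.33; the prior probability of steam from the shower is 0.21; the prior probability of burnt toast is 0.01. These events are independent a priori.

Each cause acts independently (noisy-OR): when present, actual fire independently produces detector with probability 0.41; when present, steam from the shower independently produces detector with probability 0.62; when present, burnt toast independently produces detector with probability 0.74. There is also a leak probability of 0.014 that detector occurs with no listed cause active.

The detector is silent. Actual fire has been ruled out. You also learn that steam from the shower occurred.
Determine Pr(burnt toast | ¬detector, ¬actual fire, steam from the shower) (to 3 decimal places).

Under noisy-OR, P(detector | causes) = 1 − (1−0.014)·∏(1−qᵢ) over the active causes.
For the numerator, keep only burnt toast=true terms: 0.097417*0.01 = 0.000974
The normalizing constant is 0.37468*0.99 + 0.097417*0.01 = 0.371907
P(burnt toast | ¬detector, ¬actual fire, steam from the shower) = 0.000974/0.371907 ≈ 0.003

Pr(burnt toast | ¬detector, ¬actual fire, steam from the shower) ≈ 0.003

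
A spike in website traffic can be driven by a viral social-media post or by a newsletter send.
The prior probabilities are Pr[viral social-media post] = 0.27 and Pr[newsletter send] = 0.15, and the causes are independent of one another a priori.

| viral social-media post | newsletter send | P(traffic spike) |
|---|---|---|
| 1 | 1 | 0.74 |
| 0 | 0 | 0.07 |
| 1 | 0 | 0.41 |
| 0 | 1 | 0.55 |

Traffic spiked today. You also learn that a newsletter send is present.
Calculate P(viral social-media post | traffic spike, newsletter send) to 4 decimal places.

P(viral social-media post | traffic spike, newsletter send) ≈ 0.3323

By total probability over both values of viral social-media post:
  P(traffic spike | newsletter send) = 0.55×0.73 + 0.74×0.27
        = 0.401500 + 0.199800 = 0.601300
Configurations with viral social-media post contribute 0.199800, so
  P(viral social-media post | traffic spike, newsletter send) = 0.199800 / 0.601300 ≈ 0.3323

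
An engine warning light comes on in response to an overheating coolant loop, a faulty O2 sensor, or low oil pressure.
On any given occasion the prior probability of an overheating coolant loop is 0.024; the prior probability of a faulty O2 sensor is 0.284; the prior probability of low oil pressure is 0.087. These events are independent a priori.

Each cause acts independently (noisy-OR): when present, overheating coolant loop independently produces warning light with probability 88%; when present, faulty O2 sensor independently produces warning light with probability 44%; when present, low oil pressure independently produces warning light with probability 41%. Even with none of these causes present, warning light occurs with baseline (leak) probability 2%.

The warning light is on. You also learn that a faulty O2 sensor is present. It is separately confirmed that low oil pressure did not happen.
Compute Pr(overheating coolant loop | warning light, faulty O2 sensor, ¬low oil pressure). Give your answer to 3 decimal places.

Pr(overheating coolant loop | warning light, faulty O2 sensor, ¬low oil pressure) ≈ 0.048

Under noisy-OR, P(warning light | causes) = 1 − (1−0.02)·∏(1−qᵢ) over the active causes.
Enumerate both values of overheating coolant loop and weight by the priors:
  P(warning light | faulty O2 sensor, ¬low oil pressure) = 0.4512·0.976 + 0.934144·0.024
        = 0.440371 + 0.022419 = 0.462790
Configurations with overheating coolant loop contribute 0.022419, so
  P(overheating coolant loop | warning light, faulty O2 sensor, ¬low oil pressure) = 0.022419 / 0.462790 ≈ 0.048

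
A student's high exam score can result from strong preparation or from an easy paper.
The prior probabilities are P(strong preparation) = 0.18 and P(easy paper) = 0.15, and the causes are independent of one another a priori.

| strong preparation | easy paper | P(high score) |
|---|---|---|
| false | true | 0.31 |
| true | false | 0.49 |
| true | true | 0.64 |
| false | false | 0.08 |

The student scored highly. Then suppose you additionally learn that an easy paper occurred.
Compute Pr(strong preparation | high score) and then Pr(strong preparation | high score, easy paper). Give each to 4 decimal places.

Pr(strong preparation | high score) ≈ 0.4956; Pr(strong preparation | high score, easy paper) ≈ 0.3119

By total probability over the 4 (strong preparation, easy paper) configurations:
  P(high score) = 0.08*0.82*0.85 + 0.31*0.82*0.15 + 0.49*0.18*0.85 + 0.64*0.18*0.15
        = 0.055760 + 0.038130 + 0.074970 + 0.017280 = 0.186140
Configurations with strong preparation contribute 0.092250, so
  P(strong preparation | high score) = 0.092250 / 0.186140 ≈ 0.4956

With the extra evidence:
Numerator (weight on configurations with strong preparation): 0.64*0.18 = 0.115200
Normalizer over all consistent configurations: 0.31*0.82 + 0.64*0.18 = 0.369400
P(strong preparation | high score, easy paper) = 0.115200/0.369400 ≈ 0.3119
Conditioning on easy paper lowers the posterior on strong preparation: the classic explaining-away effect in a common-effect structure.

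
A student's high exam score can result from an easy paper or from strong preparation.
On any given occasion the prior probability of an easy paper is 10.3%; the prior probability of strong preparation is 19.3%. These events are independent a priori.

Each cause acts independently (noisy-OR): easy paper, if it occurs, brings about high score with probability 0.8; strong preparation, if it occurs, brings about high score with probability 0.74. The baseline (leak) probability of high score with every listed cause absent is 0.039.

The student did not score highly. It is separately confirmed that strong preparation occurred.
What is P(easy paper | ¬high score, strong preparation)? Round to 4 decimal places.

Under noisy-OR, P(high score | causes) = 1 − (1−0.039)·∏(1−qᵢ) over the active causes.
By total probability over both values of easy paper:
  P(¬high score | strong preparation) = 0.24986·0.897 + 0.049972·0.103
        = 0.224124 + 0.005147 = 0.229271
Keeping only the easy paper-present terms gives 0.005147, so
  P(easy paper | ¬high score, strong preparation) = 0.005147 / 0.229271 ≈ 0.0224

P(easy paper | ¬high score, strong preparation) ≈ 0.0224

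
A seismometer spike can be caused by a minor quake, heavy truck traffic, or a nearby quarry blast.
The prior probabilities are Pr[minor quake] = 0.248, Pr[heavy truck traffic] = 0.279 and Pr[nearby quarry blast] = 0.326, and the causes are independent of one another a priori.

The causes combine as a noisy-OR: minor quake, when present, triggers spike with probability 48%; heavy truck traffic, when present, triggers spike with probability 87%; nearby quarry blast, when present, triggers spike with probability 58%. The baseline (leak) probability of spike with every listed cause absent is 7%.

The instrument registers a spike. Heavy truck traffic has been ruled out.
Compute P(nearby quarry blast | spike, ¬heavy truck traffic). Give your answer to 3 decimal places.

P(nearby quarry blast | spike, ¬heavy truck traffic) ≈ 0.637

Under noisy-OR, P(spike | causes) = 1 − (1−0.07)·∏(1−qᵢ) over the active causes.
For the numerator, keep only nearby quarry blast=true terms: 0.149396 + 0.064427 = 0.213823
The normalizing constant is 0.07*0.752*0.674 + 0.6094*0.752*0.326 + 0.5164*0.248*0.674 + 0.796888*0.248*0.326 = 0.335619
P(nearby quarry blast | spike, ¬heavy truck traffic) = 0.213823/0.335619 ≈ 0.637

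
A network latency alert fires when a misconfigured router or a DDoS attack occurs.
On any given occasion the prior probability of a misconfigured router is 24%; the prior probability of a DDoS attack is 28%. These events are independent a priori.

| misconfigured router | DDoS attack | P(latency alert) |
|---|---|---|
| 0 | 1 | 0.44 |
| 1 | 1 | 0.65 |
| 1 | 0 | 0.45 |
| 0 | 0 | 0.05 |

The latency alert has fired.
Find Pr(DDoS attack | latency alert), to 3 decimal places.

For the numerator, keep only DDoS attack=true terms: 0.093632 + 0.043680 = 0.137312
The normalizing constant is 0.05·0.76·0.72 + 0.44·0.76·0.28 + 0.45·0.24·0.72 + 0.65·0.24·0.28 = 0.242432
P(DDoS attack | latency alert) = 0.137312/0.242432 ≈ 0.566

Pr(DDoS attack | latency alert) ≈ 0.566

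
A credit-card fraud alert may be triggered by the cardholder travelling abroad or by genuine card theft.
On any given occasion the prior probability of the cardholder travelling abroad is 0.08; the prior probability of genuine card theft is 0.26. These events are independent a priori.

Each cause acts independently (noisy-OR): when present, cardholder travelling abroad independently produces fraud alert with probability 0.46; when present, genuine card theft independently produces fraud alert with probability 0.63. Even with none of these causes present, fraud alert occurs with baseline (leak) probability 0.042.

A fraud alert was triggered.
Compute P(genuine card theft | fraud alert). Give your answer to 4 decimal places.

P(genuine card theft | fraud alert) ≈ 0.7497

Under noisy-OR, P(fraud alert | causes) = 1 − (1−0.042)·∏(1−qᵢ) over the active causes.
By total probability over the 4 (cardholder travelling abroad, genuine card theft) configurations:
  P(fraud alert) = 0.042·0.92·0.74 + 0.64554·0.92·0.26 + 0.48268·0.08·0.74 + 0.808592·0.08·0.26
        = 0.028594 + 0.154413 + 0.028575 + 0.016819 = 0.228401
Keeping only the genuine card theft-present terms gives 0.171232, so
  P(genuine card theft | fraud alert) = 0.171232 / 0.228401 ≈ 0.7497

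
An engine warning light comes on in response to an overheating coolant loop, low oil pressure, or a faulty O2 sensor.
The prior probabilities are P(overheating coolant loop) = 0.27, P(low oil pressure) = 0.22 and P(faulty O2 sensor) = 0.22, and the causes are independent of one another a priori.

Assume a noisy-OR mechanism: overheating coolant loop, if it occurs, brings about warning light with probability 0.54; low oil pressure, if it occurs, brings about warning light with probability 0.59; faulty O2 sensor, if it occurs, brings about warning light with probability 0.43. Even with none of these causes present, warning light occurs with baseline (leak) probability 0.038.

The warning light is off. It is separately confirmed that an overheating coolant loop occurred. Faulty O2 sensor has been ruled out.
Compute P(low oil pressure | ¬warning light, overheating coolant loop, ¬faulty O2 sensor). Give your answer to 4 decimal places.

P(low oil pressure | ¬warning light, overheating coolant loop, ¬faulty O2 sensor) ≈ 0.1037

Under noisy-OR, P(warning light | causes) = 1 − (1−0.038)·∏(1−qᵢ) over the active causes.
By total probability over both values of low oil pressure:
  P(¬warning light | overheating coolant loop, ¬faulty O2 sensor) = 0.44252*0.78 + 0.181433*0.22
        = 0.345166 + 0.039915 = 0.385081
The terms with low oil pressure present sum to 0.039915, so
  P(low oil pressure | ¬warning light, overheating coolant loop, ¬faulty O2 sensor) = 0.039915 / 0.385081 ≈ 0.1037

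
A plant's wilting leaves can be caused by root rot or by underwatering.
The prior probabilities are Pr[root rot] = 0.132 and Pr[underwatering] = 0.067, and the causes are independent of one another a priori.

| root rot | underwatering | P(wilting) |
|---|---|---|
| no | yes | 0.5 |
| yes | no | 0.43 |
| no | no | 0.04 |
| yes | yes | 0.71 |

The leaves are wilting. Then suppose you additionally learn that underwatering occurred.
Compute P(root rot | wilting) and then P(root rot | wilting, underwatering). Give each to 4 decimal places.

P(root rot | wilting) ≈ 0.4907; P(root rot | wilting, underwatering) ≈ 0.1776

Weight on root rot=true, given the evidence: 0.052957 + 0.006279 = 0.059236
Denominator P(wilting): 0.04×0.868×0.933 + 0.5×0.868×0.067 + 0.43×0.132×0.933 + 0.71×0.132×0.067 = 0.120708
Posterior = 0.059236 / 0.120708 ≈ 0.4907

With the extra evidence:
Enumerate both values of root rot and weight by the priors:
  P(wilting | underwatering) = 0.5*0.868 + 0.71*0.132
        = 0.434000 + 0.093720 = 0.527720
The terms with root rot present sum to 0.093720, so
  P(root rot | wilting, underwatering) = 0.093720 / 0.527720 ≈ 0.1776
The drop from 0.4907 to 0.1776 is the explaining-away (discounting) effect.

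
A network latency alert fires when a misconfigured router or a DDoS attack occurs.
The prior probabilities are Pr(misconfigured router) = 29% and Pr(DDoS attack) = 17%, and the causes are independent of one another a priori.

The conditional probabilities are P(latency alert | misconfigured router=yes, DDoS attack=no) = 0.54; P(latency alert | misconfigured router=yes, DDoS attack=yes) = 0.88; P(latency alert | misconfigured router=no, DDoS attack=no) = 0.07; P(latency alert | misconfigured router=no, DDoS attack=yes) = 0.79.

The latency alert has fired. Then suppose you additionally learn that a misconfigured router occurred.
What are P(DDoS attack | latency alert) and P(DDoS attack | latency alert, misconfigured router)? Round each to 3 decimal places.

P(DDoS attack | latency alert) ≈ 0.448; P(DDoS attack | latency alert, misconfigured router) ≈ 0.250

P(latency alert) = 0.07·0.71·0.83 + 0.79·0.71·0.17 + 0.54·0.29·0.83 + 0.88·0.29·0.17 = 0.041251 + 0.095353 + 0.129978 + 0.043384 = 0.309966
The DDoS attack-present share is 0.095353 + 0.043384 = 0.138737.
P(DDoS attack | latency alert) = 0.138737 / 0.309966 ≈ 0.448

With the extra evidence:
For the numerator, keep only DDoS attack=true terms: 0.88*0.17 = 0.149600
Denominator P(latency alert | misconfigured router): 0.54*0.83 + 0.88*0.17 = 0.597800
Posterior = 0.149600 / 0.597800 ≈ 0.250
— misconfigured router explains away the evidence for DDoS attack.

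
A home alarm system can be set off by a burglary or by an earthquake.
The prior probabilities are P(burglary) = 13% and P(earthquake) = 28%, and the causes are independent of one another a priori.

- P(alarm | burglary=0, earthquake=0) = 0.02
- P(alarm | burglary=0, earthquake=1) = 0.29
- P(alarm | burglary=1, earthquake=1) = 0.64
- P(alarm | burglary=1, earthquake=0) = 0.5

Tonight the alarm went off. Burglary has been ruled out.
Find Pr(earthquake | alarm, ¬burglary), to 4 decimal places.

Weight on earthquake=true, given the evidence: 0.29*0.28 = 0.081200
Normalizer over all consistent configurations: 0.02*0.72 + 0.29*0.28 = 0.095600
P(earthquake | alarm, ¬burglary) = 0.081200/0.095600 ≈ 0.8494

Pr(earthquake | alarm, ¬burglary) ≈ 0.8494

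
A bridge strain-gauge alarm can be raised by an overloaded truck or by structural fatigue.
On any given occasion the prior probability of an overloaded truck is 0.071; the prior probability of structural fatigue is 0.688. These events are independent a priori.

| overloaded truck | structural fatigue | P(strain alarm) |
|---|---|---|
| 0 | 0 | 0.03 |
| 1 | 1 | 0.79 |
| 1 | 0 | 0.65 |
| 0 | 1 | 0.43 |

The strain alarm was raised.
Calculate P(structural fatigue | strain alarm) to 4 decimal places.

P(structural fatigue | strain alarm) ≈ 0.9314

For the numerator, keep only structural fatigue=true terms: 0.274835 + 0.038590 = 0.313425
Denominator P(strain alarm): 0.03·0.929·0.312 + 0.43·0.929·0.688 + 0.65·0.071·0.312 + 0.79·0.071·0.688 = 0.336519
Posterior = 0.313425 / 0.336519 ≈ 0.9314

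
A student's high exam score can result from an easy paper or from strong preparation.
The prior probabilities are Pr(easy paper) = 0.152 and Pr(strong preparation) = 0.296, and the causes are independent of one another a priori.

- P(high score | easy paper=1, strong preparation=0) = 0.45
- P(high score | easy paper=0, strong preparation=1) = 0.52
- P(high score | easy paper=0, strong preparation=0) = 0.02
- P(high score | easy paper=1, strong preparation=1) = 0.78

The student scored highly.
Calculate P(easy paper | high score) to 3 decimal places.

P(high score) = 0.02×0.848×0.704 + 0.52×0.848×0.296 + 0.45×0.152×0.704 + 0.78×0.152×0.296 = 0.011940 + 0.130524 + 0.048154 + 0.035094 = 0.225712
Restricting to configurations with easy paper present: 0.048154 + 0.035094 = 0.083248.
So P(easy paper | high score) = 0.083248/0.225712 ≈ 0.369.

P(easy paper | high score) ≈ 0.369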